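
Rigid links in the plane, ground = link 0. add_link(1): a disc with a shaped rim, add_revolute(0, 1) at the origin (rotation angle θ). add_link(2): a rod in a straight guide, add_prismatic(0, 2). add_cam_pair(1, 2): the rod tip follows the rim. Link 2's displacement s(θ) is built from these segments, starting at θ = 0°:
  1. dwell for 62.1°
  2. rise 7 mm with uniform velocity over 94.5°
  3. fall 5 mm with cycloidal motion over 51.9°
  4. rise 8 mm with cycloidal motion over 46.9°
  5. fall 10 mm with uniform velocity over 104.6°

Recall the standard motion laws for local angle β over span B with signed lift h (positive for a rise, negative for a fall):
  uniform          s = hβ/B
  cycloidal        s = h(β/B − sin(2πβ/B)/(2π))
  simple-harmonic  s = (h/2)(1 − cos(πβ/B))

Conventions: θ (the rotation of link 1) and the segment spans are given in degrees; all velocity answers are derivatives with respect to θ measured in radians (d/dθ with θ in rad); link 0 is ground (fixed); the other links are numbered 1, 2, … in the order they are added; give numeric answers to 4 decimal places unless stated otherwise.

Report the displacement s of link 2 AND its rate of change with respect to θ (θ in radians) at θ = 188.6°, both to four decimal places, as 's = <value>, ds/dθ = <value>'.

segment 1 (0° to 62.1°, dwell): s unchanged at 0.0000
segment 2 (62.1° to 156.6°, uniform, h = 7) is passed completely: s = 0.0000 + (7) = 7.0000
θ = 188.6° falls in segment 3 (156.6° to 208.5°, cycloidal, h = -5): β = 188.6 − 156.6 = 32°, B = 51.9°; Δs = -5·(0.6166 − sin(2π·0.6166)/(2π)) = -3.6150; s = 7.0000 − 3.6150 = 3.3850
velocity in seg [156.6°–208.5°] (cycloidal), θ in radians: β = 32° = 0.5585 rad, B = 51.9° = 0.9058 rad; ds/dθ = (h/B)(1 − cos(2πβ/B)) = ((-5)/0.9058)(1 − cos(2π·0.6166)) = -9.624089 mm/rad

s = 3.3850, ds/dθ = -9.6241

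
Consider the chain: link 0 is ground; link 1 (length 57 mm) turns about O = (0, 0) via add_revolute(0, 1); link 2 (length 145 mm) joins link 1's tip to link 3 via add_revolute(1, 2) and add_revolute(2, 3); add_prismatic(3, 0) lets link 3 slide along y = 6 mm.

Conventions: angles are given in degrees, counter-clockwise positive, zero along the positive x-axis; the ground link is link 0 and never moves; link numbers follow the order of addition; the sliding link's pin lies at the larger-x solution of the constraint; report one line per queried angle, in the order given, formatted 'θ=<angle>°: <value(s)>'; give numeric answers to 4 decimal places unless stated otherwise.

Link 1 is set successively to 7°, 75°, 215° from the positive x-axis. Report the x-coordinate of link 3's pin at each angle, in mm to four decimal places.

geometry: r = 57 mm, L = 145 mm, e = 6 mm
θ=7°: crank pin P = (r cos θ, r sin θ) = (56.575131, 6.946553)
θ=7°: h = r sin θ − e = 6.946553 − 6 = 0.946553
θ=7°: x = r cos θ + √(L² − h²) = 56.575131 + 144.996910 = 201.572041
θ=75°: crank pin P = (r cos θ, r sin θ) = (14.752686, 55.057772)
θ=75°: h = r sin θ − e = 55.057772 − 6 = 49.057772
θ=75°: x = r cos θ + √(L² − h²) = 14.752686 + 136.449020 = 151.201705
θ=215°: crank pin P = (r cos θ, r sin θ) = (-46.691667, -32.693857)
θ=215°: h = r sin θ − e = -32.693857 − 6 = -38.693857
θ=215°: x = r cos θ + √(L² − h²) = -46.691667 + 139.741853 = 93.050186

θ=7°: 201.5720
θ=75°: 151.2017
θ=215°: 93.0502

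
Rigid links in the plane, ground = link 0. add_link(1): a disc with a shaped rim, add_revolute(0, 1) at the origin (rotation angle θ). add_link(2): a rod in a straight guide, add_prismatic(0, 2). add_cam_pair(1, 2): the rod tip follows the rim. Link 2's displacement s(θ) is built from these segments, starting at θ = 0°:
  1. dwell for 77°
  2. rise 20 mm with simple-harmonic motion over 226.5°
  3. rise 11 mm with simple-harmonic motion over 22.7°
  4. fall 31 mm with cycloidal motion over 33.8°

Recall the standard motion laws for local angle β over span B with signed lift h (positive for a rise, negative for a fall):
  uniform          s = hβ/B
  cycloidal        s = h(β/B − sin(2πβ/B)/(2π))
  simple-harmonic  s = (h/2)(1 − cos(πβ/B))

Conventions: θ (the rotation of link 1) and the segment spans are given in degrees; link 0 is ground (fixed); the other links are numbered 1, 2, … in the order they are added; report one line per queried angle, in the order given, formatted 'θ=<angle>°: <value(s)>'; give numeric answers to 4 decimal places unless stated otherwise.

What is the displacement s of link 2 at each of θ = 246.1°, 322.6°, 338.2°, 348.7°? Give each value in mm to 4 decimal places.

segment 1 (0° to 77°, dwell): s unchanged at 0.0000
θ = 246.1° falls in segment 2 (77° to 303.5°, simple-harmonic, h = 20): β = 246.1 − 77 = 169.1°, B = 226.5°; Δs = 20/2·(1 − cos(π·0.7466)) = 16.9947; s = 0.0000 + 16.9947 = 16.9947
segment 2 (77° to 303.5°, simple-harmonic, h = 20) is passed completely: s = 0.0000 + (20) = 20.0000
θ = 322.6° falls in segment 3 (303.5° to 326.2°, simple-harmonic, h = 11): β = 322.6 − 303.5 = 19.1°, B = 22.7°; Δs = 11/2·(1 − cos(π·0.8414)) = 10.3314; s = 20.0000 + 10.3314 = 30.3314
segment 3 (303.5° to 326.2°, simple-harmonic, h = 11) is passed completely: s = 20.0000 + (11) = 31.0000
θ = 338.2° falls in segment 4 (326.2° to 360°, cycloidal, h = -31): β = 338.2 − 326.2 = 12°, B = 33.8°; Δs = -31·(0.3550 − sin(2π·0.3550)/(2π)) = -7.1080; s = 31.0000 − 7.1080 = 23.8920
θ = 348.7° falls in segment 4 (326.2° to 360°, cycloidal, h = -31): β = 348.7 − 326.2 = 22.5°, B = 33.8°; Δs = -31·(0.6657 − sin(2π·0.6657)/(2π)) = -24.8935; s = 31.0000 − 24.8935 = 6.1065

θ=246.1°: 16.9947
θ=322.6°: 30.3314
θ=338.2°: 23.8920
θ=348.7°: 6.1065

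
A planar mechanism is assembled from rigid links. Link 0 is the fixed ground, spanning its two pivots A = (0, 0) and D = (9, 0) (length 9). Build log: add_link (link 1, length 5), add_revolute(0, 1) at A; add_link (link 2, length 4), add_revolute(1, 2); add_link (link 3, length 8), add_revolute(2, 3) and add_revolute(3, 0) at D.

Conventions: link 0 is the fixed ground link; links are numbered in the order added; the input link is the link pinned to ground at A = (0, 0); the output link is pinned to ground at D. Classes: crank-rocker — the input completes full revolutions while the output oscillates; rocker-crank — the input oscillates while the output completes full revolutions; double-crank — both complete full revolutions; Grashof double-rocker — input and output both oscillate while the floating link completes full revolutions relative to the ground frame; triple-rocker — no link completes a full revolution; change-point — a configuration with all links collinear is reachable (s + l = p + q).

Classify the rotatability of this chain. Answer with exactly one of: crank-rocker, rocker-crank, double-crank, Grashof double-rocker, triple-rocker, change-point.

lengths: ground=9, input=5, coupler=4, output=8
sorted: s=4 (shortest), l=9 (longest), p+q=13
s + l = 13 vs p + q = 13
s + l = p + q → change-point (collinear configuration reachable)

change-point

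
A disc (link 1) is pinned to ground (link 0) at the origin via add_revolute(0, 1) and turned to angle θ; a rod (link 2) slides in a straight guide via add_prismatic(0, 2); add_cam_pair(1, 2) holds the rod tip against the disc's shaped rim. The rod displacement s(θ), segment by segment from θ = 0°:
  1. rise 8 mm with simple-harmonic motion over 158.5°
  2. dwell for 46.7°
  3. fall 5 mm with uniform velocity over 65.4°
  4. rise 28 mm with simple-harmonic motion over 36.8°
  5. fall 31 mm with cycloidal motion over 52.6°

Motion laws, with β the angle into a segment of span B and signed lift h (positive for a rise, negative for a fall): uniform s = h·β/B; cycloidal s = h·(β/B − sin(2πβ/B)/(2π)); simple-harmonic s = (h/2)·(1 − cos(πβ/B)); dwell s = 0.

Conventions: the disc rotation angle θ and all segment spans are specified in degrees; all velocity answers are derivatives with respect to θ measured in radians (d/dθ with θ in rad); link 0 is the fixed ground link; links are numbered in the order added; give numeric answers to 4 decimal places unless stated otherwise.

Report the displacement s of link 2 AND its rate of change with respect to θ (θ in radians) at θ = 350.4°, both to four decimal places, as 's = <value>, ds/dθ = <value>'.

segment 1 (0° to 158.5°, simple-harmonic, h = 8) is passed completely: s = 0.0000 + (8) = 8.0000
segment 2 (158.5° to 205.2°, dwell): s unchanged at 8.0000
segment 3 (205.2° to 270.6°, uniform, h = -5) is passed completely: s = 8.0000 + (-5) = 3.0000
segment 4 (270.6° to 307.4°, simple-harmonic, h = 28) is passed completely: s = 3.0000 + (28) = 31.0000
θ = 350.4° falls in segment 5 (307.4° to 360°, cycloidal, h = -31): β = 350.4 − 307.4 = 43°, B = 52.6°; Δs = -31·(0.8175 − sin(2π·0.8175)/(2π)) = -29.8390; s = 31.0000 − 29.8390 = 1.1610
velocity in seg [307.4°–360°] (cycloidal), θ in radians: β = 43° = 0.7505 rad, B = 52.6° = 0.9180 rad; ds/dθ = (h/B)(1 − cos(2πβ/B)) = ((-31)/0.9180)(1 − cos(2π·0.8175)) = -19.873512 mm/rad

s = 1.1610, ds/dθ = -19.8735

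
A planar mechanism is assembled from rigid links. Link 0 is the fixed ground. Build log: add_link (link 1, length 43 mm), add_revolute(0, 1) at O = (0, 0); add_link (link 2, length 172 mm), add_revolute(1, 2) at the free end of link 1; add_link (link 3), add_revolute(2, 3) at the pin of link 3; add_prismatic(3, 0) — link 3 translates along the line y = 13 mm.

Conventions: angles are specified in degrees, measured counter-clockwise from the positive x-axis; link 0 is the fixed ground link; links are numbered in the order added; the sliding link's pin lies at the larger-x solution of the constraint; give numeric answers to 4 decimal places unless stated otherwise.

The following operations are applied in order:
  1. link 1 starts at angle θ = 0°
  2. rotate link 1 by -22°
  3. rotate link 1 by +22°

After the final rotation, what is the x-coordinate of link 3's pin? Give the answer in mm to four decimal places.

geometry: r = 43 mm, L = 172 mm, e = 13 mm; θ starts at 0°
rotate link 1 by -22°: θ ← 0° -22° = -22°
rotate link 1 by +22°: θ ← -22° +22° = 0°
crank pin P = (r cos θ, r sin θ) = (43.000000, 0.000000)
h = r sin θ − e = 0.000000 − 13 = -13.000000
x = r cos θ + √(L² − h²) = 43.000000 + 171.508017 = 214.508017

214.5080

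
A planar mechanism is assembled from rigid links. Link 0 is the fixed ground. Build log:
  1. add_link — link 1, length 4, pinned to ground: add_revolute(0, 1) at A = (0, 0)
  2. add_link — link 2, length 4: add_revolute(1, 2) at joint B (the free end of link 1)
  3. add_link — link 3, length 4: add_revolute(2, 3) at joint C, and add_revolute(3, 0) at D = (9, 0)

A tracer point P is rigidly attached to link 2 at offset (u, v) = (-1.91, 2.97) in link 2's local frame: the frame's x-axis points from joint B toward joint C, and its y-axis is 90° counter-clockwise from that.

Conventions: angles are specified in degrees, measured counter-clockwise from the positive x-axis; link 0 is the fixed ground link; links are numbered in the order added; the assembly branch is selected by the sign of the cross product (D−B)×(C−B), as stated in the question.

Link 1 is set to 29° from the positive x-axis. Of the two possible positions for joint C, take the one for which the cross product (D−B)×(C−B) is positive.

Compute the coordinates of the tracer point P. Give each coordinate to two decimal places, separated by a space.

A=(0,0), D=(9.00,0)
B = A + 4.00·(cos29°, sin29°) = (3.4985, 1.9392)
|BD| = 5.8333
circle(B,4.00) ∩ circle(D,4.00): a=2.9166, h=2.7374
  candidates: C₊=(7.1593,3.5513) cross=15.968; C₋=(5.3392,-1.6121) cross=-15.968
  branch + wants cross > 0 → take C=(7.1593,3.5513) (cross=15.968)
ex = (C−B)/|BC| = (0.9152,0.4030); ey = (-0.4030,0.9152)
P = B + -1.91·ex + 2.97·ey = (0.5535,3.8876)

0.55 3.89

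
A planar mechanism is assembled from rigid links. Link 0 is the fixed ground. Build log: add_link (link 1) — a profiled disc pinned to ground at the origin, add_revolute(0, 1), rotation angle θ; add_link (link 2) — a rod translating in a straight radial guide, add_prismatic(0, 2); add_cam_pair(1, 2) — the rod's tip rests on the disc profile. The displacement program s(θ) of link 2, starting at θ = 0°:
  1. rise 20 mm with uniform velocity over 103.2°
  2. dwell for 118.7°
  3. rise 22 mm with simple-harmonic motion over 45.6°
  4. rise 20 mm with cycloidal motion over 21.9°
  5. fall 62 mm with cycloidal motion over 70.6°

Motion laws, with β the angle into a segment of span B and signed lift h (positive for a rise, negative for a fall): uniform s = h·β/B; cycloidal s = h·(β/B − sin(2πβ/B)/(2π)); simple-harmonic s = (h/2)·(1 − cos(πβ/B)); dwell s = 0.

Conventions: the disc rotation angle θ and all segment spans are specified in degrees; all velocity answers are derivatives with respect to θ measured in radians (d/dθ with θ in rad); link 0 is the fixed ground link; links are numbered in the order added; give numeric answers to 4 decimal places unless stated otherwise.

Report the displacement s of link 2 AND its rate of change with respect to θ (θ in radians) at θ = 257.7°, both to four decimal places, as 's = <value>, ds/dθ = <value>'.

seg 1 [0°–103.2°] uniform, h=20: full span → s += 20 → s = 20.0000
seg 2 [103.2°–221.9°] dwell: s stays 20.0000
seg 3 [221.9°–267.5°] simple-harmonic, h=22: θ=257.7° here. β=35.8, B=45.6. 22/2·(1 − cos(π·0.7851)) = 19.5866 → s = 39.5866
velocity in seg [221.9°–267.5°] (simple-harmonic), θ in radians: β = 35.8° = 0.6248 rad, B = 45.6° = 0.7959 rad; ds/dθ = (πh/(2B)) sin(πβ/B) = (π·22/(2·0.7959)) sin(π·0.7851) = 27.139355 mm/rad

s = 39.5866, ds/dθ = 27.1394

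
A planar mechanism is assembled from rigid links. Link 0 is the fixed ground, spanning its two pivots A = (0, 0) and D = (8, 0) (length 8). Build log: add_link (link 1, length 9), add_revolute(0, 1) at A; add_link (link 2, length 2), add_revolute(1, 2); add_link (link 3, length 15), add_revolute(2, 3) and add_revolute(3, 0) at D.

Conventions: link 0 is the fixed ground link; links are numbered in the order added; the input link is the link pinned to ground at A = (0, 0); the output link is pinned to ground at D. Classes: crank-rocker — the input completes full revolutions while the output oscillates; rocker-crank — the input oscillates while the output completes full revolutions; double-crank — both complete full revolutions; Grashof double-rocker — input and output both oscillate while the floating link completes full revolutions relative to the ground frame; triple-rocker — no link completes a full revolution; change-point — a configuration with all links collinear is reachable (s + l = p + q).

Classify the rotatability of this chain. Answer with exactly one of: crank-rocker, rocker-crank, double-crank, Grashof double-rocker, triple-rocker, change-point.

lengths: ground=8, input=9, coupler=2, output=15
sorted: s=2 (shortest), l=15 (longest), p+q=17
s + l = 17 vs p + q = 17
s + l = p + q → change-point (collinear configuration reachable)

change-point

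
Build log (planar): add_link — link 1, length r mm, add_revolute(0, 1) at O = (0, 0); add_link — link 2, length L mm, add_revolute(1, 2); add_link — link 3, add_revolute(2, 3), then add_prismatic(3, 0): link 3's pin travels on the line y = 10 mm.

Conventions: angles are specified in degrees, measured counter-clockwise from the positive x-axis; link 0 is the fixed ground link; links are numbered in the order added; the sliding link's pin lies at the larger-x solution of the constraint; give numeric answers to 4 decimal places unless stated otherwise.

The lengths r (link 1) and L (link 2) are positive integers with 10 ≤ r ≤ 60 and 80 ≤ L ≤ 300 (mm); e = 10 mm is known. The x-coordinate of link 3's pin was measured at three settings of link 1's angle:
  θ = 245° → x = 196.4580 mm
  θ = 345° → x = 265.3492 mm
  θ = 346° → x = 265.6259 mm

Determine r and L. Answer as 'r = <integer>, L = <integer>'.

constraint per measurement: (x − r cos θ)² + (r sin θ − e)² = L²
subtracting the θ₁ and θ₂ equations cancels the r² and L² terms:
r = (x₁² − x₂²) / (2[(x₁cos θ₁ + e sin θ₁) − (x₂cos θ₂ + e sin θ₂)]) = 46.0000 → r = 46
L² = (x₁ − r cos θ₁)² + (r sin θ₁ − e)² = 49284.0089 → L = 222.0000 → L = 222
check at θ₃=346°: x = 265.6259 (printed 265.6259) ✓

r = 46, L = 222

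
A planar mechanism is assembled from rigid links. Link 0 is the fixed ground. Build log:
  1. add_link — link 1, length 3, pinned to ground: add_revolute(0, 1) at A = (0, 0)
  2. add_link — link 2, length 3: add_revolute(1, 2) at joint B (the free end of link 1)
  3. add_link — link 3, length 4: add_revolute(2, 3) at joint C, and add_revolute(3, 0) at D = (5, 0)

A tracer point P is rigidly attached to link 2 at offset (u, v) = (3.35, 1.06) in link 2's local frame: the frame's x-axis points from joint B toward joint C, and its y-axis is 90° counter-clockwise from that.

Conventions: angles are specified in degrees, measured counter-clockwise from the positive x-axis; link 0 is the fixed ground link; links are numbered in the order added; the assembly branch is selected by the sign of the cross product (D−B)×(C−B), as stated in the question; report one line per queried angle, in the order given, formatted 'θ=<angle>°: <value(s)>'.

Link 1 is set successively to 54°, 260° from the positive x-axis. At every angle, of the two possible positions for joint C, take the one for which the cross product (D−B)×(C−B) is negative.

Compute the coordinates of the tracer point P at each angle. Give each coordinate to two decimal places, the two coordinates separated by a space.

A=(0,0), D=(5.00,0)
θ=54°: B = A + 3.00·(cos54°, sin54°) = (1.7634, 2.4271)
θ=54°: |BD| = 4.0455
θ=54°: circle(B,3.00) ∩ circle(D,4.00): a=1.1576, h=2.7677
θ=54°:   candidates: C₊=(4.3499,3.9468) cross=11.197; C₋=(1.0291,-0.4817) cross=-11.197
θ=54°:   branch - wants cross < 0 → take C=(1.0291,-0.4817) (cross=-11.197)
θ=54°: ex = (C−B)/|BC| = (-0.2447,-0.9696); ey = (0.9696,-0.2447)
θ=54°: P = B + 3.35·ex + 1.06·ey = (1.9712,-1.0805)
θ=260°: B = A + 3.00·(cos260°, sin260°) = (-0.5209, -2.9544)
θ=260°: |BD| = 6.2617
θ=260°: circle(B,3.00) ∩ circle(D,4.00): a=2.5719, h=1.5444
θ=260°:   candidates: C₊=(1.0180,-0.3792) cross=9.671; C₋=(2.4754,-3.1026) cross=-9.671
θ=260°:   branch - wants cross < 0 → take C=(2.4754,-3.1026) (cross=-9.671)
θ=260°: ex = (C−B)/|BC| = (0.9988,-0.0494); ey = (0.0494,0.9988)
θ=260°: P = B + 3.35·ex + 1.06·ey = (2.8773,-2.0612)

θ=54°: 1.97 -1.08
θ=260°: 2.88 -2.06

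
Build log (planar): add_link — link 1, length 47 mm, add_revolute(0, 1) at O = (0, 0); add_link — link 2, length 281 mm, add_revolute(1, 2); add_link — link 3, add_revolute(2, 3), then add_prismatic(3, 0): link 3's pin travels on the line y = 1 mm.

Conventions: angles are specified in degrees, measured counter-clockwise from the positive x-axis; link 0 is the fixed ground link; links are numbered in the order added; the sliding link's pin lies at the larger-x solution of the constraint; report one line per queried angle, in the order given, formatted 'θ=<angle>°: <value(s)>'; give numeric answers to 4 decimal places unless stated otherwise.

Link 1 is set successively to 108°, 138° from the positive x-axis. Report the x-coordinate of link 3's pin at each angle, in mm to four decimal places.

geometry: r = 47 mm, L = 281 mm, e = 1 mm
θ=108°: crank pin P = (r cos θ, r sin θ) = (-14.523799, 44.699656)
θ=108°: h = r sin θ − e = 44.699656 − 1 = 43.699656
θ=108°: x = r cos θ + √(L² − h²) = -14.523799 + 277.581231 = 263.057433
θ=138°: crank pin P = (r cos θ, r sin θ) = (-34.927807, 31.449138)
θ=138°: h = r sin θ − e = 31.449138 − 1 = 30.449138
θ=138°: x = r cos θ + √(L² − h²) = -34.927807 + 279.345395 = 244.417589

θ=108°: 263.0574
θ=138°: 244.4176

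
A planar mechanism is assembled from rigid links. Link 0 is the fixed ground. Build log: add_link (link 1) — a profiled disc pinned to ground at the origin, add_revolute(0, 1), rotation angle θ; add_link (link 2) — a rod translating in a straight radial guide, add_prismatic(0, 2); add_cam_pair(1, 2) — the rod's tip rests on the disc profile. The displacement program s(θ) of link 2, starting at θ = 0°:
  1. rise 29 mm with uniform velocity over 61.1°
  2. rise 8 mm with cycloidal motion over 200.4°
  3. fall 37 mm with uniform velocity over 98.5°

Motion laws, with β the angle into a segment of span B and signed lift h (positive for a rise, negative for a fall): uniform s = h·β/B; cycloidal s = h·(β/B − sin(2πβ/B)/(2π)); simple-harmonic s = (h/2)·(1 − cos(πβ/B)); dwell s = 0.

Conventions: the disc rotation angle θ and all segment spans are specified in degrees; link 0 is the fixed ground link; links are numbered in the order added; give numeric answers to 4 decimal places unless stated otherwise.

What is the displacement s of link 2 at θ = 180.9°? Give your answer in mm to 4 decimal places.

seg 1 [0°–61.1°] uniform, h=29: full span → s += 29 → s = 29.0000
seg 2 [61.1°–261.5°] cycloidal, h=8: θ=180.9° here. β=119.8, B=200.4. 8·(0.5978 − sin(2π·0.5978)/(2π)) = 5.5165 → s = 34.5165

34.5165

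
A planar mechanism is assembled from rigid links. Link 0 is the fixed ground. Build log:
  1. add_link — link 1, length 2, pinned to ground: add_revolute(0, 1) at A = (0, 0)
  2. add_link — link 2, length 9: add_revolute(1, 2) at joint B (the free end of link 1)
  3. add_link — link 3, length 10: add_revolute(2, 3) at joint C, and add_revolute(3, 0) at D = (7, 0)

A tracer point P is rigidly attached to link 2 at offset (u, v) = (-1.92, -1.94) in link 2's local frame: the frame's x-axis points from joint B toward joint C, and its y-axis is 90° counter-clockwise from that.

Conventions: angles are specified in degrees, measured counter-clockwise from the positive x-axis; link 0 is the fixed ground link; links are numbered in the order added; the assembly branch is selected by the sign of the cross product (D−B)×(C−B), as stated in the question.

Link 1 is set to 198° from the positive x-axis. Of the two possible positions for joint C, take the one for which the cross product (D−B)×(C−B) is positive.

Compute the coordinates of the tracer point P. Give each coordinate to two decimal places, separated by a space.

A=(0,0), D=(7.00,0)
B = A + 2.00·(cos198°, sin198°) = (-1.9021, -0.6180)
|BD| = 8.9235
circle(B,9.00) ∩ circle(D,10.00): a=3.3972, h=8.3342
  candidates: C₊=(0.9097,7.9315) cross=74.371; C₋=(2.0641,-8.6970) cross=-74.371
  branch + wants cross > 0 → take C=(0.9097,7.9315) (cross=74.371)
ex = (C−B)/|BC| = (0.3124,0.9499); ey = (-0.9499,0.3124)
P = B + -1.92·ex + -1.94·ey = (-0.6591,-3.0480)

-0.66 -3.05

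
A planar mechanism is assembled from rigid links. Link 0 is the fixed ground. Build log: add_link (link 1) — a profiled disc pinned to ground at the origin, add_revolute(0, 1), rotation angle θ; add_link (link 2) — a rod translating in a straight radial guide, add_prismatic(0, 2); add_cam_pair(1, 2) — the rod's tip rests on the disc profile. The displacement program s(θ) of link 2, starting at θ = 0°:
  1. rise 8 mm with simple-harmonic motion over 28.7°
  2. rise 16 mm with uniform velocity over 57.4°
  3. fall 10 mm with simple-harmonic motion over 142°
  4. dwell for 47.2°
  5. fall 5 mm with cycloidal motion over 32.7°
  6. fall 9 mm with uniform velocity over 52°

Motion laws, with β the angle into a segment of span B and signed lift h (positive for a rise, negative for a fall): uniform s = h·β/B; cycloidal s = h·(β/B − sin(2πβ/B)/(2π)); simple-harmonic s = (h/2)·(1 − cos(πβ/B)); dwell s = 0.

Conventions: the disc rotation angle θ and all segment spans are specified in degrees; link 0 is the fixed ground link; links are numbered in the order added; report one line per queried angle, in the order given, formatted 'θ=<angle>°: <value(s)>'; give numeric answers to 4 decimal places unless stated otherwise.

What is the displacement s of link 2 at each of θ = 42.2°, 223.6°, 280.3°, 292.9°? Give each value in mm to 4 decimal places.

seg 1 [0°–28.7°] simple-harmonic, h=8: full span → s += 8 → s = 8.0000
seg 2 [28.7°–86.1°] uniform, h=16: θ=42.2° here. β=13.5, B=57.4. 16·13.5/57.4 = 3.7631 → s = 11.7631
seg 2 [28.7°–86.1°] uniform, h=16: full span → s += 16 → s = 24.0000
seg 3 [86.1°–228.1°] simple-harmonic, h=-10: θ=223.6° here. β=137.5, B=142. -10/2·(1 − cos(π·0.9683)) = -9.9752 → s = 14.0248
seg 3 [86.1°–228.1°] simple-harmonic, h=-10: full span → s += -10 → s = 14.0000
seg 4 [228.1°–275.3°] dwell: s stays 14.0000
seg 5 [275.3°–308°] cycloidal, h=-5: θ=280.3° here. β=5, B=32.7. -5·(0.1529 − sin(2π·0.1529)/(2π)) = -0.1123 → s = 13.8877
seg 5 [275.3°–308°] cycloidal, h=-5: θ=292.9° here. β=17.6, B=32.7. -5·(0.5382 − sin(2π·0.5382)/(2π)) = -2.8804 → s = 11.1196

θ=42.2°: 11.7631
θ=223.6°: 14.0248
θ=280.3°: 13.8877
θ=292.9°: 11.1196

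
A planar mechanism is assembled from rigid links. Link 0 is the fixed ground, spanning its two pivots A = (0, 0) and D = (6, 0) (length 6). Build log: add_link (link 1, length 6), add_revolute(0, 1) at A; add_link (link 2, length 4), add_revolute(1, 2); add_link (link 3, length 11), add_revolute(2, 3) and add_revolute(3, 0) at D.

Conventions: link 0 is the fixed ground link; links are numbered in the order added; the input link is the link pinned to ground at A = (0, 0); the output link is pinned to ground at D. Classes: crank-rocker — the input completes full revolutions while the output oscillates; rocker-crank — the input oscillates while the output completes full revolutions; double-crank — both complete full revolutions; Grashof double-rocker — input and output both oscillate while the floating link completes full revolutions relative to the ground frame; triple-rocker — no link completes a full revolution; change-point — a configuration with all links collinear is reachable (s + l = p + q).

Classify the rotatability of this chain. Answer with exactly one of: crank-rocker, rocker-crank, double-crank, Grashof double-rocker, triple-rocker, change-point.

lengths: ground=6, input=6, coupler=4, output=11
sorted: s=4 (shortest), l=11 (longest), p+q=12
s + l = 15 vs p + q = 12
s + l > p + q → non-Grashof → no link fully rotates → triple-rocker

triple-rocker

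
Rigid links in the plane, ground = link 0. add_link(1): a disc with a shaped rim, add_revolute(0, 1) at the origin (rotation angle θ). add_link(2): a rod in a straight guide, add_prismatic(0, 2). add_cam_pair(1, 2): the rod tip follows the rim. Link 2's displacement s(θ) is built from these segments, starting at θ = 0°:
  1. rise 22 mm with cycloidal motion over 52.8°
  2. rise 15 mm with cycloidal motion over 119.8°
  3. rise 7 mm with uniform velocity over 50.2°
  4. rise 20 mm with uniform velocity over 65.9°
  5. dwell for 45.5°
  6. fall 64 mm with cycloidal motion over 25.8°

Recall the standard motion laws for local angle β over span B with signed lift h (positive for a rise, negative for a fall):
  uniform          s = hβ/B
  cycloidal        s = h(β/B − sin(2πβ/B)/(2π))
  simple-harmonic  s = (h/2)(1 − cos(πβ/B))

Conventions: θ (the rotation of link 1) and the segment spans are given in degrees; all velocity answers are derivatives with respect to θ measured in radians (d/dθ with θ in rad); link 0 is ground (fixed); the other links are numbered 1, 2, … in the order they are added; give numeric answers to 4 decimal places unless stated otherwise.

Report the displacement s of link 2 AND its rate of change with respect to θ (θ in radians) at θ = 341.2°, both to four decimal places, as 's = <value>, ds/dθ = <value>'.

segment 1 (0° to 52.8°, cycloidal, h = 22) is passed completely: s = 0.0000 + (22) = 22.0000
segment 2 (52.8° to 172.6°, cycloidal, h = 15) is passed completely: s = 22.0000 + (15) = 37.0000
segment 3 (172.6° to 222.8°, uniform, h = 7) is passed completely: s = 37.0000 + (7) = 44.0000
segment 4 (222.8° to 288.7°, uniform, h = 20) is passed completely: s = 44.0000 + (20) = 64.0000
segment 5 (288.7° to 334.2°, dwell): s unchanged at 64.0000
θ = 341.2° falls in segment 6 (334.2° to 360°, cycloidal, h = -64): β = 341.2 − 334.2 = 7°, B = 25.8°; Δs = -64·(0.2713 − sin(2π·0.2713)/(2π)) = -7.2697; s = 64.0000 − 7.2697 = 56.7303
velocity in seg [334.2°–360°] (cycloidal), θ in radians: β = 7° = 0.1222 rad, B = 25.8° = 0.4503 rad; ds/dθ = (h/B)(1 − cos(2πβ/B)) = ((-64)/0.4503)(1 − cos(2π·0.2713)) = -161.109509 mm/rad

s = 56.7303, ds/dθ = -161.1095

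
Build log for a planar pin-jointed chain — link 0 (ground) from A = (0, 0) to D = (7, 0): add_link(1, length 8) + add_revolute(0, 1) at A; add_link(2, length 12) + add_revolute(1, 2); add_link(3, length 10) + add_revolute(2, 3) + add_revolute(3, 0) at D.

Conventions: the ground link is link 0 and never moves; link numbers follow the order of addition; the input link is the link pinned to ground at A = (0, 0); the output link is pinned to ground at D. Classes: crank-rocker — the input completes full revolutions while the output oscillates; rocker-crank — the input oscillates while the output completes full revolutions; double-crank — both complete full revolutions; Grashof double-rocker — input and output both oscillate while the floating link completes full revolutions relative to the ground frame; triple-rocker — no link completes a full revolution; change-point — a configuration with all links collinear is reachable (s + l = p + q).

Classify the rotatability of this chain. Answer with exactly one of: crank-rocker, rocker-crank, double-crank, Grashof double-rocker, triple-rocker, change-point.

lengths: ground=7, input=8, coupler=12, output=10
sorted: s=7 (shortest), l=12 (longest), p+q=18
s + l = 19 vs p + q = 18
s + l > p + q → non-Grashof → no link fully rotates → triple-rocker

triple-rocker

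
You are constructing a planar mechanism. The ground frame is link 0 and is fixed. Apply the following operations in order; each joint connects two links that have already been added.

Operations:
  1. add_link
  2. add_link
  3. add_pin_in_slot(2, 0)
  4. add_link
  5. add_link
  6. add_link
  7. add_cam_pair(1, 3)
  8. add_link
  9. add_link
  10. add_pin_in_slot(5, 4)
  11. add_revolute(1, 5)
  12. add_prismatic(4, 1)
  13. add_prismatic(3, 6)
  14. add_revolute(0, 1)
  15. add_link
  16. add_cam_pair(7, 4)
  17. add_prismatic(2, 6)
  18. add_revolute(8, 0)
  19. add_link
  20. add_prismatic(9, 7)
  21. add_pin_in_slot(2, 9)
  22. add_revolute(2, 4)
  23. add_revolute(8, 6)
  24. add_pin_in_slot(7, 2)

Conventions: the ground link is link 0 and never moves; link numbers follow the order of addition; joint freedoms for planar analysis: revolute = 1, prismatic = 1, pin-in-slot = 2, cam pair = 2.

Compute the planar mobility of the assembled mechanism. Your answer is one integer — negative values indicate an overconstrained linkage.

L=1 J1=0 J2=0
add link → L=2 J1=0 J2=0
add link → L=3 J1=0 J2=0
PS@2,0 dof=2 J2 → L=3 J1=0 J2=1
add link → L=4 J1=0 J2=1
add link → L=5 J1=0 J2=1
add link → L=6 J1=0 J2=1
C@1,3 dof=2 J2 → L=6 J1=0 J2=2
add link → L=7 J1=0 J2=2
add link → L=8 J1=0 J2=2
PS@5,4 dof=2 J2 → L=8 J1=0 J2=3
R@1,5 dof=1 J1 → L=8 J1=1 J2=3
P@4,1 dof=1 J1 → L=8 J1=2 J2=3
P@3,6 dof=1 J1 → L=8 J1=3 J2=3
R@0,1 dof=1 J1 → L=8 J1=4 J2=3
add link → L=9 J1=4 J2=3
C@7,4 dof=2 J2 → L=9 J1=4 J2=4
P@2,6 dof=1 J1 → L=9 J1=5 J2=4
R@8,0 dof=1 J1 → L=9 J1=6 J2=4
add link → L=10 J1=6 J2=4
P@9,7 dof=1 J1 → L=10 J1=7 J2=4
PS@2,9 dof=2 J2 → L=10 J1=7 J2=5
R@2,4 dof=1 J1 → L=10 J1=8 J2=5
R@8,6 dof=1 J1 → L=10 J1=9 J2=5
PS@7,2 dof=2 J2 → L=10 J1=9 J2=6
M=3(L−1)−2J1−J2=3·9−2·9−6=3

M = 3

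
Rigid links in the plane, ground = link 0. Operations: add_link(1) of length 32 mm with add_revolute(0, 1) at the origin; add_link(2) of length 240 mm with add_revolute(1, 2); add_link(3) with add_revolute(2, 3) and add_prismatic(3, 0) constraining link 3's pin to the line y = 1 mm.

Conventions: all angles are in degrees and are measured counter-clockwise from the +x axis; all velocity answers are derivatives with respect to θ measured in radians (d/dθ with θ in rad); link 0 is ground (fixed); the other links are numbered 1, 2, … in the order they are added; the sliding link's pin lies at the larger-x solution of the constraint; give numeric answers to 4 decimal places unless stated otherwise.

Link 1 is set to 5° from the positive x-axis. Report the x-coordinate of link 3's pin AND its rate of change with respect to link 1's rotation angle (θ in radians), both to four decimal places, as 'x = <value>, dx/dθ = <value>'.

geometry: r = 32 mm, L = 240 mm, e = 1 mm
crank pin P = (r cos θ, r sin θ) = (31.878230, 2.788984)
h = r sin θ − e = 2.788984 − 1 = 1.788984
x = r cos θ + √(L² − h²) = 31.878230 + 239.993332 = 271.871563
dx/dθ = −r sin θ − h·r cos θ/√(L² − h²) (θ in radians; h = 1.788984) = -3.026614

x = 271.8716, dx/dθ = -3.0266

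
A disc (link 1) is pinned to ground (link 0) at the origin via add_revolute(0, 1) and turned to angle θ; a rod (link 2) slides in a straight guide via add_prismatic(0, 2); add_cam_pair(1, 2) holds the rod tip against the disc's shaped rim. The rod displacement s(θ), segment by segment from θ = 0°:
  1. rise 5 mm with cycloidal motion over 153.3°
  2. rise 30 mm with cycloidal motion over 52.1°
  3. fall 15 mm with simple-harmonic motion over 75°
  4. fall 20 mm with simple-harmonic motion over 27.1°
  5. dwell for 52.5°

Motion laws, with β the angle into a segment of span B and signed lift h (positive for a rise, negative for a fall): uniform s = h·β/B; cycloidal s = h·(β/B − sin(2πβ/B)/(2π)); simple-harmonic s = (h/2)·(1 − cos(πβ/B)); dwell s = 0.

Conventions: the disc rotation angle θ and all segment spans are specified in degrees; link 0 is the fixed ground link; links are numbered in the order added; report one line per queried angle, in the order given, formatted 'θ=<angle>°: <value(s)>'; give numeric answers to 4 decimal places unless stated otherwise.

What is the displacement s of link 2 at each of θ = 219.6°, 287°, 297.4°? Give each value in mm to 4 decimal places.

segment 1 (0° to 153.3°, cycloidal, h = 5) is passed completely: s = 0.0000 + (5) = 5.0000
segment 2 (153.3° to 205.4°, cycloidal, h = 30) is passed completely: s = 5.0000 + (30) = 35.0000
θ = 219.6° falls in segment 3 (205.4° to 280.4°, simple-harmonic, h = -15): β = 219.6 − 205.4 = 14.2°, B = 75°; Δs = -15/2·(1 − cos(π·0.1893)) = -1.2881; s = 35.0000 − 1.2881 = 33.7119
segment 3 (205.4° to 280.4°, simple-harmonic, h = -15) is passed completely: s = 35.0000 + (-15) = 20.0000
θ = 287° falls in segment 4 (280.4° to 307.5°, simple-harmonic, h = -20): β = 287 − 280.4 = 6.6°, B = 27.1°; Δs = -20/2·(1 − cos(π·0.2435)) = -2.7869; s = 20.0000 − 2.7869 = 17.2131
θ = 297.4° falls in segment 4 (280.4° to 307.5°, simple-harmonic, h = -20): β = 297.4 − 280.4 = 17°, B = 27.1°; Δs = -20/2·(1 − cos(π·0.6273)) = -13.8937; s = 20.0000 − 13.8937 = 6.1063

θ=219.6°: 33.7119
θ=287°: 17.2131
θ=297.4°: 6.1063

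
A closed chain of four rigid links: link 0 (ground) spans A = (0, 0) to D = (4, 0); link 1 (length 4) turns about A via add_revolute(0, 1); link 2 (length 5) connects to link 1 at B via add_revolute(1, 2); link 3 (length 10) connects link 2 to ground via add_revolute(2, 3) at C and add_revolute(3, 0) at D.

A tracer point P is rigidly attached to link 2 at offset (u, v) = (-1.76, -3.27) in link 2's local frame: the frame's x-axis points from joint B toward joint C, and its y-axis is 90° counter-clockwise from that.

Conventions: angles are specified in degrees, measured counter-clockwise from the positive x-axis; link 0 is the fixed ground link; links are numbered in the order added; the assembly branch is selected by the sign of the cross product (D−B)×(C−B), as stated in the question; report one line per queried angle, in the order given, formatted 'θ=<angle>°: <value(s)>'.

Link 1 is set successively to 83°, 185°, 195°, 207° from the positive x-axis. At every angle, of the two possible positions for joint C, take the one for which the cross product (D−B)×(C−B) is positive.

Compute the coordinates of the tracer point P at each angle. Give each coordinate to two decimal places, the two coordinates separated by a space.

A=(0,0), D=(4.00,0)
θ=83°: B = A + 4.00·(cos83°, sin83°) = (0.4875, 3.9702)
θ=83°: |BD| = 5.3010
θ=83°: circle(B,5.00) ∩ circle(D,10.00): a=-4.4237, h=2.3304
θ=83°:   candidates: C₊=(-0.6984,8.8275) cross=12.353; C₋=(-4.1891,5.7392) cross=-12.353
θ=83°:   branch + wants cross > 0 → take C=(-0.6984,8.8275) (cross=12.353)
θ=83°: ex = (C−B)/|BC| = (-0.2372,0.9715); ey = (-0.9715,-0.2372)
θ=83°: P = B + -1.76·ex + -3.27·ey = (4.0816,3.0360)
θ=185°: B = A + 4.00·(cos185°, sin185°) = (-3.9848, -0.3486)
θ=185°: |BD| = 7.9924
θ=185°: circle(B,5.00) ∩ circle(D,10.00): a=-0.6958, h=4.9514
θ=185°:   candidates: C₊=(-4.8959,4.5677) cross=39.573; C₋=(-4.4639,-5.3256) cross=-39.573
θ=185°:   branch + wants cross > 0 → take C=(-4.8959,4.5677) (cross=39.573)
θ=185°: ex = (C−B)/|BC| = (-0.1822,0.9833); ey = (-0.9833,-0.1822)
θ=185°: P = B + -1.76·ex + -3.27·ey = (-0.4488,-1.4833)
θ=195°: B = A + 4.00·(cos195°, sin195°) = (-3.8637, -1.0353)
θ=195°: |BD| = 7.9316
θ=195°: circle(B,5.00) ∩ circle(D,10.00): a=-0.7622, h=4.9416
θ=195°:   candidates: C₊=(-5.2644,3.7645) cross=39.194; C₋=(-3.9743,-6.0341) cross=-39.194
θ=195°:   branch + wants cross > 0 → take C=(-5.2644,3.7645) (cross=39.194)
θ=195°: ex = (C−B)/|BC| = (-0.2801,0.9600); ey = (-0.9600,-0.2801)
θ=195°: P = B + -1.76·ex + -3.27·ey = (-0.2316,-1.8088)
θ=207°: B = A + 4.00·(cos207°, sin207°) = (-3.5640, -1.8160)
θ=207°: |BD| = 7.7790
θ=207°: circle(B,5.00) ∩ circle(D,10.00): a=-0.9312, h=4.9125
θ=207°:   candidates: C₊=(-5.6163,2.7434) cross=38.214; C₋=(-3.3227,-6.8101) cross=-38.214
θ=207°:   branch + wants cross > 0 → take C=(-5.6163,2.7434) (cross=38.214)
θ=207°: ex = (C−B)/|BC| = (-0.4105,0.9119); ey = (-0.9119,-0.4105)
θ=207°: P = B + -1.76·ex + -3.27·ey = (0.1402,-2.0787)

θ=83°: 4.08 3.04
θ=185°: -0.45 -1.48
θ=195°: -0.23 -1.81
θ=207°: 0.14 -2.08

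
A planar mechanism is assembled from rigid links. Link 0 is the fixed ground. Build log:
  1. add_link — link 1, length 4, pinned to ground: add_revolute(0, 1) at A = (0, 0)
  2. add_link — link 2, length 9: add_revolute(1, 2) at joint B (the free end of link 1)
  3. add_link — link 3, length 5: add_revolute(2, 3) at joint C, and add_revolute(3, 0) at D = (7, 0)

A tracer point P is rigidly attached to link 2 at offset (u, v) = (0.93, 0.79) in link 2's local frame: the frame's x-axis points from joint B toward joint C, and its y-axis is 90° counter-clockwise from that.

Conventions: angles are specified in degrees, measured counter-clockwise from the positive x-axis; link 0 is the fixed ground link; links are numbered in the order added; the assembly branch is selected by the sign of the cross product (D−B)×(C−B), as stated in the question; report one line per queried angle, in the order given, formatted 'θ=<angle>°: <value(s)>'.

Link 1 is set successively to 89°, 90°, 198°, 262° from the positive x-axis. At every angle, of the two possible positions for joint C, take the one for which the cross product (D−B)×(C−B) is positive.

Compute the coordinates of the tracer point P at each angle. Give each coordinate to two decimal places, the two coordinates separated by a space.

A=(0,0), D=(7.00,0)
θ=89°: B = A + 4.00·(cos89°, sin89°) = (0.0698, 3.9994)
θ=89°: |BD| = 8.0014
θ=89°: circle(B,9.00) ∩ circle(D,5.00): a=7.5001, h=4.9748
θ=89°:   candidates: C₊=(9.0524,4.5594) cross=39.805; C₋=(4.0792,-4.0582) cross=-39.805
θ=89°:   branch + wants cross > 0 → take C=(9.0524,4.5594) (cross=39.805)
θ=89°: ex = (C−B)/|BC| = (0.9981,0.0622); ey = (-0.0622,0.9981)
θ=89°: P = B + 0.93·ex + 0.79·ey = (0.9489,4.8457)
θ=90°: B = A + 4.00·(cos90°, sin90°) = (0.0000, 4.0000)
θ=90°: |BD| = 8.0623
θ=90°: circle(B,9.00) ∩ circle(D,5.00): a=7.5041, h=4.9687
θ=90°:   candidates: C₊=(8.9806,4.5910) cross=40.059; C₋=(4.0502,-4.0372) cross=-40.059
θ=90°:   branch + wants cross > 0 → take C=(8.9806,4.5910) (cross=40.059)
θ=90°: ex = (C−B)/|BC| = (0.9978,0.0657); ey = (-0.0657,0.9978)
θ=90°: P = B + 0.93·ex + 0.79·ey = (0.8761,4.8494)
θ=198°: B = A + 4.00·(cos198°, sin198°) = (-3.8042, -1.2361)
θ=198°: |BD| = 10.8747
θ=198°: circle(B,9.00) ∩ circle(D,5.00): a=8.0121, h=4.0995
θ=198°:   candidates: C₊=(3.6900,3.7475) cross=44.581; C₋=(4.6219,-4.3983) cross=-44.581
θ=198°:   branch + wants cross > 0 → take C=(3.6900,3.7475) (cross=44.581)
θ=198°: ex = (C−B)/|BC| = (0.8327,0.5537); ey = (-0.5537,0.8327)
θ=198°: P = B + 0.93·ex + 0.79·ey = (-3.4673,-0.0633)
θ=262°: B = A + 4.00·(cos262°, sin262°) = (-0.5567, -3.9611)
θ=262°: |BD| = 8.5319
θ=262°: circle(B,9.00) ∩ circle(D,5.00): a=7.5478, h=4.9022
θ=262°:   candidates: C₊=(3.8524,3.8849) cross=41.825; C₋=(8.4042,-4.7988) cross=-41.825
θ=262°:   branch + wants cross > 0 → take C=(3.8524,3.8849) (cross=41.825)
θ=262°: ex = (C−B)/|BC| = (0.4899,0.8718); ey = (-0.8718,0.4899)
θ=262°: P = B + 0.93·ex + 0.79·ey = (-0.7898,-2.7633)

θ=89°: 0.95 4.85
θ=90°: 0.88 4.85
θ=198°: -3.47 -0.06
θ=262°: -0.79 -2.76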